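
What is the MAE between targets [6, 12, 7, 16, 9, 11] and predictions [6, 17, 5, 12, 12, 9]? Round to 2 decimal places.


Absolute errors: [0, 5, 2, 4, 3, 2]
Sum of absolute errors = 16
MAE = 16 / 6 = 2.67

2.67


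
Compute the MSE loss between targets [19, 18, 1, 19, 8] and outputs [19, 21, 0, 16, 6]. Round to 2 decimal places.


Differences: [0, -3, 1, 3, 2]
Squared errors: [0, 9, 1, 9, 4]
Sum of squared errors = 23
MSE = 23 / 5 = 4.60

4.60


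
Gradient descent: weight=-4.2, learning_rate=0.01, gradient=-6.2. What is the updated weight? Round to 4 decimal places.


w_new = w_old - lr * gradient
= -4.2 - 0.01 * -6.2
= -4.2 - (-0.062)
= -4.1380

-4.1380


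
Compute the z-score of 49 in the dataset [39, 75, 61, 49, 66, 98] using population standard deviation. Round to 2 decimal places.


Mean = (39 + 75 + 61 + 49 + 66 + 98) / 6 = 64.6667
Variance = sum((x_i - mean)^2) / n = 356.2222
Std = sqrt(356.2222) = 18.8739
Z = (x - mean) / std
= (49 - 64.6667) / 18.8739
= -15.6667 / 18.8739
= -0.83

-0.83


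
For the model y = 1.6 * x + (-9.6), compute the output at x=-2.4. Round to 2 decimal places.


y = 1.6 * -2.4 + (-9.6)
= -3.84 + (-9.6)
= -13.44

-13.44


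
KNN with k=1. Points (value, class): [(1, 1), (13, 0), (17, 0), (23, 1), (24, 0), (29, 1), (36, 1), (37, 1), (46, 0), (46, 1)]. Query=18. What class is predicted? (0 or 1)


Distances from query 18:
Point 17 (class 0): distance = 1
K=1 nearest neighbors: classes = [0]
Votes for class 1: 0 / 1
Majority vote => class 0

0


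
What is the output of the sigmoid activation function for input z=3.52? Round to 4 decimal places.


sigmoid(z) = 1 / (1 + exp(-z))
exp(-(3.52)) = exp(-3.52) = 0.0296
1 + 0.0296 = 1.0296
1 / 1.0296 = 0.9713

0.9713


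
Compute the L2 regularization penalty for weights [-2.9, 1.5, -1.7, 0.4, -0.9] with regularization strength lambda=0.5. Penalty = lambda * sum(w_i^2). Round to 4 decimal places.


Squaring each weight:
(-2.9)^2 = 8.41
1.5^2 = 2.25
(-1.7)^2 = 2.89
0.4^2 = 0.16
(-0.9)^2 = 0.81
Sum of squares = 14.52
Penalty = 0.5 * 14.52 = 7.2600

7.2600


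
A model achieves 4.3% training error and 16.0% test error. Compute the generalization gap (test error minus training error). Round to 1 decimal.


Generalization gap = test_error - train_error
= 16.0 - 4.3
= 11.7%
A large gap suggests overfitting.

11.7


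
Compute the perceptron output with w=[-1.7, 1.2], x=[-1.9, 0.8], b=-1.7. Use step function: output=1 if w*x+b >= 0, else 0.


z = w . x + b
= -1.7*-1.9 + 1.2*0.8 + -1.7
= 3.23 + 0.96 + -1.7
= 4.19 + -1.7
= 2.49
Since z = 2.49 >= 0, output = 1

1


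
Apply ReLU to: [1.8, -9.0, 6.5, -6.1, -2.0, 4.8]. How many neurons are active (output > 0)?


ReLU(x) = max(0, x) for each element:
ReLU(1.8) = 1.8
ReLU(-9.0) = 0
ReLU(6.5) = 6.5
ReLU(-6.1) = 0
ReLU(-2.0) = 0
ReLU(4.8) = 4.8
Active neurons (>0): 3

3


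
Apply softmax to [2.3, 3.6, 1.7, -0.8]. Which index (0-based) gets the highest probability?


Softmax is a monotonic transformation, so it preserves the argmax.
We need to find the index of the maximum logit.
Index 0: 2.3
Index 1: 3.6
Index 2: 1.7
Index 3: -0.8
Maximum logit = 3.6 at index 1

1


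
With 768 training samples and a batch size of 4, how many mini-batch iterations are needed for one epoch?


Iterations per epoch = dataset_size / batch_size
= 768 / 4
= 192

192


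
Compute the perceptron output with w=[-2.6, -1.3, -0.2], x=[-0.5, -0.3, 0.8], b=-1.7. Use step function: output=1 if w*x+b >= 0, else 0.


z = w . x + b
= -2.6*-0.5 + -1.3*-0.3 + -0.2*0.8 + -1.7
= 1.3 + 0.39 + -0.16 + -1.7
= 1.53 + -1.7
= -0.17
Since z = -0.17 < 0, output = 0

0


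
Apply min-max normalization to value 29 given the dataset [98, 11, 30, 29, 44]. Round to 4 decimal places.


Min = 11, Max = 98
Range = 98 - 11 = 87
Scaled = (x - min) / (max - min)
= (29 - 11) / 87
= 18 / 87
= 0.2069

0.2069


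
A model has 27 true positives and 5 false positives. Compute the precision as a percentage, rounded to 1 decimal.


Precision = TP / (TP + FP) * 100
= 27 / (27 + 5)
= 27 / 32
= 0.8438
= 84.4%

84.4


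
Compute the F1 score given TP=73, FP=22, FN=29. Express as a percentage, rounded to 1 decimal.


Precision = TP / (TP + FP) = 73 / 95 = 0.7684
Recall = TP / (TP + FN) = 73 / 102 = 0.7157
F1 = 2 * P * R / (P + R)
= 2 * 0.7684 * 0.7157 / (0.7684 + 0.7157)
= 1.0999 / 1.4841
= 0.7411
As percentage: 74.1%

74.1


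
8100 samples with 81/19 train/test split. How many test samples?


Train samples = 8100 * 81% = 6561
Test samples = 8100 - 6561
= 1539

1539


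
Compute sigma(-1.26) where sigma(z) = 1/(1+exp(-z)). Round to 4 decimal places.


sigmoid(z) = 1 / (1 + exp(-z))
exp(-(-1.26)) = exp(1.26) = 3.5254
1 + 3.5254 = 4.5254
1 / 4.5254 = 0.2210

0.2210


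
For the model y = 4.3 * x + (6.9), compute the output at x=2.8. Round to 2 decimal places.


y = 4.3 * 2.8 + (6.9)
= 12.04 + (6.9)
= 18.94

18.94


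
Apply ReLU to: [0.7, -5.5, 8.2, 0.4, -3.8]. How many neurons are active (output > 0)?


ReLU(x) = max(0, x) for each element:
ReLU(0.7) = 0.7
ReLU(-5.5) = 0
ReLU(8.2) = 8.2
ReLU(0.4) = 0.4
ReLU(-3.8) = 0
Active neurons (>0): 3

3


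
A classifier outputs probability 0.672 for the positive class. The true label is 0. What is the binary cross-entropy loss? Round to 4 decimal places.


For y=0: Loss = -log(1-p)
= -log(1 - 0.672)
= -log(0.328)
= -(-1.1147)
= 1.1147

1.1147


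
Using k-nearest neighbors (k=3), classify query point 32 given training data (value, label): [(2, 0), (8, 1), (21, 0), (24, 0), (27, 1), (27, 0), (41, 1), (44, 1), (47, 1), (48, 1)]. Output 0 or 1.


Distances from query 32:
Point 27 (class 0): distance = 5
Point 27 (class 1): distance = 5
Point 24 (class 0): distance = 8
K=3 nearest neighbors: classes = [0, 1, 0]
Votes for class 1: 1 / 3
Majority vote => class 0

0


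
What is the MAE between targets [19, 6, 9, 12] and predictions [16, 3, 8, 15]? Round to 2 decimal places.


Absolute errors: [3, 3, 1, 3]
Sum of absolute errors = 10
MAE = 10 / 4 = 2.50

2.50


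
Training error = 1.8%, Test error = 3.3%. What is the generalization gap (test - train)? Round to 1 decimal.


Generalization gap = test_error - train_error
= 3.3 - 1.8
= 1.5%
A small gap suggests good generalization.

1.5


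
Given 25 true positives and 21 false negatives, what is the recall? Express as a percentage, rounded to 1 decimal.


Recall = TP / (TP + FN) * 100
= 25 / (25 + 21)
= 25 / 46
= 0.5435
= 54.3%

54.3


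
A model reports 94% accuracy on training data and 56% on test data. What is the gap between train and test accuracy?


Gap = train_accuracy - test_accuracy
= 94 - 56
= 38%
This large gap strongly indicates overfitting.

38


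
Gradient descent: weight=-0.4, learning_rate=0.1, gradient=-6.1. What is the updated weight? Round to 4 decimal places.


w_new = w_old - lr * gradient
= -0.4 - 0.1 * -6.1
= -0.4 - (-0.61)
= 0.2100

0.2100


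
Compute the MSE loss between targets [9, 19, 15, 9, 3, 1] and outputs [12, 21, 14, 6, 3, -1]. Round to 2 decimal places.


Differences: [-3, -2, 1, 3, 0, 2]
Squared errors: [9, 4, 1, 9, 0, 4]
Sum of squared errors = 27
MSE = 27 / 6 = 4.50

4.50


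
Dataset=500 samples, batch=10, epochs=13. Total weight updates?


Iterations per epoch = 500 / 10 = 50
Total updates = iterations_per_epoch * epochs
= 50 * 13
= 650

650


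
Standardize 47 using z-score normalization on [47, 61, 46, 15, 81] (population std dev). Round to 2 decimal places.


Mean = (47 + 61 + 46 + 15 + 81) / 5 = 50.0
Variance = sum((x_i - mean)^2) / n = 466.4
Std = sqrt(466.4) = 21.5963
Z = (x - mean) / std
= (47 - 50.0) / 21.5963
= -3.0 / 21.5963
= -0.14

-0.14


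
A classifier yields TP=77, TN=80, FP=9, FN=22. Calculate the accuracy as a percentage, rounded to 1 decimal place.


Accuracy = (TP + TN) / (TP + TN + FP + FN) * 100
= (77 + 80) / (77 + 80 + 9 + 22)
= 157 / 188
= 0.8351
= 83.5%

83.5


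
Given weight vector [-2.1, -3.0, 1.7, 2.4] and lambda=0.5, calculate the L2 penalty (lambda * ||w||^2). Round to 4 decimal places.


Squaring each weight:
(-2.1)^2 = 4.41
(-3.0)^2 = 9.0
1.7^2 = 2.89
2.4^2 = 5.76
Sum of squares = 22.06
Penalty = 0.5 * 22.06 = 11.0300

11.0300


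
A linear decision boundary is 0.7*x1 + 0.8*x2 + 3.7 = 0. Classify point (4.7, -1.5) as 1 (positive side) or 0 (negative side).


Compute 0.7 * 4.7 + 0.8 * -1.5 + 3.7
= 3.29 + -1.2 + 3.7
= 5.79
Since 5.79 >= 0, the point is on the positive side.

1


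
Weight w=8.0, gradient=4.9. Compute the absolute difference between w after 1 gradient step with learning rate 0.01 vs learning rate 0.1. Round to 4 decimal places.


With lr=0.01: w_new = 8.0 - 0.01 * 4.9 = 7.951
With lr=0.1: w_new = 8.0 - 0.1 * 4.9 = 7.51
Absolute difference = |7.951 - 7.51|
= 0.4410

0.4410


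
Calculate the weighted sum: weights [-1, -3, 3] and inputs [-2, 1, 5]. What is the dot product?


Element-wise products:
-1 * -2 = 2
-3 * 1 = -3
3 * 5 = 15
Sum = 2 + -3 + 15
= 14

14


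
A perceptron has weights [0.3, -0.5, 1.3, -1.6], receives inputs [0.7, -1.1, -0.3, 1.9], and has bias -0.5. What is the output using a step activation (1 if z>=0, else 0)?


z = w . x + b
= 0.3*0.7 + -0.5*-1.1 + 1.3*-0.3 + -1.6*1.9 + -0.5
= 0.21 + 0.55 + -0.39 + -3.04 + -0.5
= -2.67 + -0.5
= -3.17
Since z = -3.17 < 0, output = 0

0


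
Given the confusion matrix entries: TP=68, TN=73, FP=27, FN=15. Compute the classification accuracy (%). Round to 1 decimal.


Accuracy = (TP + TN) / (TP + TN + FP + FN) * 100
= (68 + 73) / (68 + 73 + 27 + 15)
= 141 / 183
= 0.7705
= 77.0%

77.0


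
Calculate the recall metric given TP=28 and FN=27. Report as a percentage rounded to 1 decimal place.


Recall = TP / (TP + FN) * 100
= 28 / (28 + 27)
= 28 / 55
= 0.5091
= 50.9%

50.9


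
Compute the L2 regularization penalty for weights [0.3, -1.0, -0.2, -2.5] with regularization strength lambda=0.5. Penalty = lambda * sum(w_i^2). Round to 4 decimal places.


Squaring each weight:
0.3^2 = 0.09
(-1.0)^2 = 1.0
(-0.2)^2 = 0.04
(-2.5)^2 = 6.25
Sum of squares = 7.38
Penalty = 0.5 * 7.38 = 3.6900

3.6900


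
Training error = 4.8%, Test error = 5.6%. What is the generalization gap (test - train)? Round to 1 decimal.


Generalization gap = test_error - train_error
= 5.6 - 4.8
= 0.8%
A small gap suggests good generalization.

0.8


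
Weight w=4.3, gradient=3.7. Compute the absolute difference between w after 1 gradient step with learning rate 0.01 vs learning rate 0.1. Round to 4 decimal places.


With lr=0.01: w_new = 4.3 - 0.01 * 3.7 = 4.263
With lr=0.1: w_new = 4.3 - 0.1 * 3.7 = 3.93
Absolute difference = |4.263 - 3.93|
= 0.3330

0.3330


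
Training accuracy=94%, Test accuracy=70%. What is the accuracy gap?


Gap = train_accuracy - test_accuracy
= 94 - 70
= 24%
This large gap strongly indicates overfitting.

24


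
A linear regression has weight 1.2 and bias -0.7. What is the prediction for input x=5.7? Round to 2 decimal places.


y = 1.2 * 5.7 + (-0.7)
= 6.84 + (-0.7)
= 6.14

6.14


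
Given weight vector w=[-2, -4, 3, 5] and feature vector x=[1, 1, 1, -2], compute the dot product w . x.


Element-wise products:
-2 * 1 = -2
-4 * 1 = -4
3 * 1 = 3
5 * -2 = -10
Sum = -2 + -4 + 3 + -10
= -13

-13


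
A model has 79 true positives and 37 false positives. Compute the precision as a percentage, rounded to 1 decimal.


Precision = TP / (TP + FP) * 100
= 79 / (79 + 37)
= 79 / 116
= 0.681
= 68.1%

68.1


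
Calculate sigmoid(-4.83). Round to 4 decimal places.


sigmoid(z) = 1 / (1 + exp(-z))
exp(-(-4.83)) = exp(4.83) = 125.211
1 + 125.211 = 126.211
1 / 126.211 = 0.0079

0.0079


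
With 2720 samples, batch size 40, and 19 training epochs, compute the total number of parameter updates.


Iterations per epoch = 2720 / 40 = 68
Total updates = iterations_per_epoch * epochs
= 68 * 19
= 1292

1292


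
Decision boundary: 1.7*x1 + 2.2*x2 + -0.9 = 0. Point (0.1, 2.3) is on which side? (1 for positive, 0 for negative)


Compute 1.7 * 0.1 + 2.2 * 2.3 + -0.9
= 0.17 + 5.06 + -0.9
= 4.33
Since 4.33 >= 0, the point is on the positive side.

1


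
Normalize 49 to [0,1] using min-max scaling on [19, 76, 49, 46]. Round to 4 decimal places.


Min = 19, Max = 76
Range = 76 - 19 = 57
Scaled = (x - min) / (max - min)
= (49 - 19) / 57
= 30 / 57
= 0.5263

0.5263


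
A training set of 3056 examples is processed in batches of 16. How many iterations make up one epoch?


Iterations per epoch = dataset_size / batch_size
= 3056 / 16
= 191

191


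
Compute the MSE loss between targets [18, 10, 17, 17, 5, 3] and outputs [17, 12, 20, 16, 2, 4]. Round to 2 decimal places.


Differences: [1, -2, -3, 1, 3, -1]
Squared errors: [1, 4, 9, 1, 9, 1]
Sum of squared errors = 25
MSE = 25 / 6 = 4.17

4.17


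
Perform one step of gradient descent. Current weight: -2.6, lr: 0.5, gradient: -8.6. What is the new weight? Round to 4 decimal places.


w_new = w_old - lr * gradient
= -2.6 - 0.5 * -8.6
= -2.6 - (-4.3)
= 1.7000

1.7000


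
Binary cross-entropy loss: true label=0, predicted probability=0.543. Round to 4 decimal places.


For y=0: Loss = -log(1-p)
= -log(1 - 0.543)
= -log(0.457)
= -(-0.7831)
= 0.7831

0.7831


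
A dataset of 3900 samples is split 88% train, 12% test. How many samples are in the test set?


Train samples = 3900 * 88% = 3432
Test samples = 3900 - 3432
= 468

468


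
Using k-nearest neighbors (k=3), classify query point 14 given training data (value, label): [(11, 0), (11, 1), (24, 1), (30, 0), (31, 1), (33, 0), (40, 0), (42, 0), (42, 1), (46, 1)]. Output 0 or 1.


Distances from query 14:
Point 11 (class 0): distance = 3
Point 11 (class 1): distance = 3
Point 24 (class 1): distance = 10
K=3 nearest neighbors: classes = [0, 1, 1]
Votes for class 1: 2 / 3
Majority vote => class 1

1


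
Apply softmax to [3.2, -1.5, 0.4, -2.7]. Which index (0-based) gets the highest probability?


Softmax is a monotonic transformation, so it preserves the argmax.
We need to find the index of the maximum logit.
Index 0: 3.2
Index 1: -1.5
Index 2: 0.4
Index 3: -2.7
Maximum logit = 3.2 at index 0

0


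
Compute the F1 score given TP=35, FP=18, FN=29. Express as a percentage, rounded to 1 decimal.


Precision = TP / (TP + FP) = 35 / 53 = 0.6604
Recall = TP / (TP + FN) = 35 / 64 = 0.5469
F1 = 2 * P * R / (P + R)
= 2 * 0.6604 * 0.5469 / (0.6604 + 0.5469)
= 0.7223 / 1.2073
= 0.5983
As percentage: 59.8%

59.8


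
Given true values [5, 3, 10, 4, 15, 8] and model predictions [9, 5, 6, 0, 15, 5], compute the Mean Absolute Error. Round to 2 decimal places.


Absolute errors: [4, 2, 4, 4, 0, 3]
Sum of absolute errors = 17
MAE = 17 / 6 = 2.83

2.83


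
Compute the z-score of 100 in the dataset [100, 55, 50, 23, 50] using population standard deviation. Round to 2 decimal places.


Mean = (100 + 55 + 50 + 23 + 50) / 5 = 55.6
Variance = sum((x_i - mean)^2) / n = 619.44
Std = sqrt(619.44) = 24.8886
Z = (x - mean) / std
= (100 - 55.6) / 24.8886
= 44.4 / 24.8886
= 1.78

1.78


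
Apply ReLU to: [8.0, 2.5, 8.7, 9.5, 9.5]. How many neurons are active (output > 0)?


ReLU(x) = max(0, x) for each element:
ReLU(8.0) = 8.0
ReLU(2.5) = 2.5
ReLU(8.7) = 8.7
ReLU(9.5) = 9.5
ReLU(9.5) = 9.5
Active neurons (>0): 5

5


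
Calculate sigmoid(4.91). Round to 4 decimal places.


sigmoid(z) = 1 / (1 + exp(-z))
exp(-(4.91)) = exp(-4.91) = 0.0074
1 + 0.0074 = 1.0074
1 / 1.0074 = 0.9927

0.9927


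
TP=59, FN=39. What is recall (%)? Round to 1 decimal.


Recall = TP / (TP + FN) * 100
= 59 / (59 + 39)
= 59 / 98
= 0.602
= 60.2%

60.2


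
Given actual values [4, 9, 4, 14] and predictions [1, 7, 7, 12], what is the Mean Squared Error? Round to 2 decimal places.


Differences: [3, 2, -3, 2]
Squared errors: [9, 4, 9, 4]
Sum of squared errors = 26
MSE = 26 / 4 = 6.50

6.50


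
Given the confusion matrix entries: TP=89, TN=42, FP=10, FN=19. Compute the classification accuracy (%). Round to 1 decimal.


Accuracy = (TP + TN) / (TP + TN + FP + FN) * 100
= (89 + 42) / (89 + 42 + 10 + 19)
= 131 / 160
= 0.8187
= 81.9%

81.9


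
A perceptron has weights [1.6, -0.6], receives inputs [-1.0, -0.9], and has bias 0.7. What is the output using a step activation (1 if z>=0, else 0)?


z = w . x + b
= 1.6*-1.0 + -0.6*-0.9 + 0.7
= -1.6 + 0.54 + 0.7
= -1.06 + 0.7
= -0.36
Since z = -0.36 < 0, output = 0

0


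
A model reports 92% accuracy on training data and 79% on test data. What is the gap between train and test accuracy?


Gap = train_accuracy - test_accuracy
= 92 - 79
= 13%
This gap suggests the model is overfitting.

13


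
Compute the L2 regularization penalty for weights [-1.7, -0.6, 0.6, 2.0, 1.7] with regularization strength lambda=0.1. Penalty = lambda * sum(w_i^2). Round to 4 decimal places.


Squaring each weight:
(-1.7)^2 = 2.89
(-0.6)^2 = 0.36
0.6^2 = 0.36
2.0^2 = 4.0
1.7^2 = 2.89
Sum of squares = 10.5
Penalty = 0.1 * 10.5 = 1.0500

1.0500


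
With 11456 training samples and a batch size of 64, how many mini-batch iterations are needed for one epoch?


Iterations per epoch = dataset_size / batch_size
= 11456 / 64
= 179

179


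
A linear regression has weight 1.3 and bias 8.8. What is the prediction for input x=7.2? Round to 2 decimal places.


y = 1.3 * 7.2 + (8.8)
= 9.36 + (8.8)
= 18.16

18.16


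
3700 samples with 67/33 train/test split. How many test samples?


Train samples = 3700 * 67% = 2479
Test samples = 3700 - 2479
= 1221

1221


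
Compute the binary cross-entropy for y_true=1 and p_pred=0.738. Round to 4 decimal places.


For y=1: Loss = -log(p)
= -log(0.738)
= -(-0.3038)
= 0.3038

0.3038


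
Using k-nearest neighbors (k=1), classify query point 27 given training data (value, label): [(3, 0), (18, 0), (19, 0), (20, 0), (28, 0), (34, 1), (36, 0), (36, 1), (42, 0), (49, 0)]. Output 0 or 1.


Distances from query 27:
Point 28 (class 0): distance = 1
K=1 nearest neighbors: classes = [0]
Votes for class 1: 0 / 1
Majority vote => class 0

0


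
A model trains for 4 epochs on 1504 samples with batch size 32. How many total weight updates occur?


Iterations per epoch = 1504 / 32 = 47
Total updates = iterations_per_epoch * epochs
= 47 * 4
= 188

188


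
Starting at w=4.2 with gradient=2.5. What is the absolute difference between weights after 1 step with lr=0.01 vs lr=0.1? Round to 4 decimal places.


With lr=0.01: w_new = 4.2 - 0.01 * 2.5 = 4.175
With lr=0.1: w_new = 4.2 - 0.1 * 2.5 = 3.95
Absolute difference = |4.175 - 3.95|
= 0.2250

0.2250


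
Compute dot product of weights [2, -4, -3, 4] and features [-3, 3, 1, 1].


Element-wise products:
2 * -3 = -6
-4 * 3 = -12
-3 * 1 = -3
4 * 1 = 4
Sum = -6 + -12 + -3 + 4
= -17

-17


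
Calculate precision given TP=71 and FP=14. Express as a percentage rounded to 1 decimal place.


Precision = TP / (TP + FP) * 100
= 71 / (71 + 14)
= 71 / 85
= 0.8353
= 83.5%

83.5


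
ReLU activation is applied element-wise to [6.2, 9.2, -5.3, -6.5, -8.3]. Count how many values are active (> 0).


ReLU(x) = max(0, x) for each element:
ReLU(6.2) = 6.2
ReLU(9.2) = 9.2
ReLU(-5.3) = 0
ReLU(-6.5) = 0
ReLU(-8.3) = 0
Active neurons (>0): 2

2


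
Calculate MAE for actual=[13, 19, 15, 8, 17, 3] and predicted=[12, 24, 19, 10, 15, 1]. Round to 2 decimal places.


Absolute errors: [1, 5, 4, 2, 2, 2]
Sum of absolute errors = 16
MAE = 16 / 6 = 2.67

2.67


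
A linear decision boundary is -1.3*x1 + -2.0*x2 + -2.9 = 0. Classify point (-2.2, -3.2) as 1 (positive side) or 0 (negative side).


Compute -1.3 * -2.2 + -2.0 * -3.2 + -2.9
= 2.86 + 6.4 + -2.9
= 6.36
Since 6.36 >= 0, the point is on the positive side.

1


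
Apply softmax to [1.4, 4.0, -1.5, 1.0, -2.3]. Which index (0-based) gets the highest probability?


Softmax is a monotonic transformation, so it preserves the argmax.
We need to find the index of the maximum logit.
Index 0: 1.4
Index 1: 4.0
Index 2: -1.5
Index 3: 1.0
Index 4: -2.3
Maximum logit = 4.0 at index 1

1


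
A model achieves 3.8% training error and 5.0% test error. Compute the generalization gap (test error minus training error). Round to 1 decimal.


Generalization gap = test_error - train_error
= 5.0 - 3.8
= 1.2%
A small gap suggests good generalization.

1.2


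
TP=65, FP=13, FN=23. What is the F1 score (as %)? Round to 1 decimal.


Precision = TP / (TP + FP) = 65 / 78 = 0.8333
Recall = TP / (TP + FN) = 65 / 88 = 0.7386
F1 = 2 * P * R / (P + R)
= 2 * 0.8333 * 0.7386 / (0.8333 + 0.7386)
= 1.2311 / 1.572
= 0.7831
As percentage: 78.3%

78.3


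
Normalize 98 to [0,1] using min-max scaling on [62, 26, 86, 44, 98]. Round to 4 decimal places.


Min = 26, Max = 98
Range = 98 - 26 = 72
Scaled = (x - min) / (max - min)
= (98 - 26) / 72
= 72 / 72
= 1.0000

1.0000


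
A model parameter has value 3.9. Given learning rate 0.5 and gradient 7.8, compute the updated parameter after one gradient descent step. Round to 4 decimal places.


w_new = w_old - lr * gradient
= 3.9 - 0.5 * 7.8
= 3.9 - (3.9)
= 0.0000

0.0000


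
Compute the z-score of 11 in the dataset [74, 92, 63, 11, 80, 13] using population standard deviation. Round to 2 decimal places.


Mean = (74 + 92 + 63 + 11 + 80 + 13) / 6 = 55.5
Variance = sum((x_i - mean)^2) / n = 1019.5833
Std = sqrt(1019.5833) = 31.9309
Z = (x - mean) / std
= (11 - 55.5) / 31.9309
= -44.5 / 31.9309
= -1.39

-1.39


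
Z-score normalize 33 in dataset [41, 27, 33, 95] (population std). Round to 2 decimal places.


Mean = (41 + 27 + 33 + 95) / 4 = 49.0
Variance = sum((x_i - mean)^2) / n = 730.0
Std = sqrt(730.0) = 27.0185
Z = (x - mean) / std
= (33 - 49.0) / 27.0185
= -16.0 / 27.0185
= -0.59

-0.59


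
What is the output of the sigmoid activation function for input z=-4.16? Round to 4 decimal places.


sigmoid(z) = 1 / (1 + exp(-z))
exp(-(-4.16)) = exp(4.16) = 64.0715
1 + 64.0715 = 65.0715
1 / 65.0715 = 0.0154

0.0154


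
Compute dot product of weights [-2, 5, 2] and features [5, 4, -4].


Element-wise products:
-2 * 5 = -10
5 * 4 = 20
2 * -4 = -8
Sum = -10 + 20 + -8
= 2

2


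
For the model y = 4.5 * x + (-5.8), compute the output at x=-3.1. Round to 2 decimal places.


y = 4.5 * -3.1 + (-5.8)
= -13.95 + (-5.8)
= -19.75

-19.75


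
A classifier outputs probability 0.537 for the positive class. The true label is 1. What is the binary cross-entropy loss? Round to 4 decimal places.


For y=1: Loss = -log(p)
= -log(0.537)
= -(-0.6218)
= 0.6218

0.6218


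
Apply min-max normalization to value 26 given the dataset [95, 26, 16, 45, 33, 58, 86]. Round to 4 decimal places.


Min = 16, Max = 95
Range = 95 - 16 = 79
Scaled = (x - min) / (max - min)
= (26 - 16) / 79
= 10 / 79
= 0.1266

0.1266


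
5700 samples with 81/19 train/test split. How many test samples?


Train samples = 5700 * 81% = 4617
Test samples = 5700 - 4617
= 1083

1083


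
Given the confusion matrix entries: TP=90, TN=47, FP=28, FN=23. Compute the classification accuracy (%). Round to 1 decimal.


Accuracy = (TP + TN) / (TP + TN + FP + FN) * 100
= (90 + 47) / (90 + 47 + 28 + 23)
= 137 / 188
= 0.7287
= 72.9%

72.9


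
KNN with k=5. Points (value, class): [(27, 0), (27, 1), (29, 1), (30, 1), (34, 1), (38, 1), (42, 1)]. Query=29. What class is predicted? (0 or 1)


Distances from query 29:
Point 29 (class 1): distance = 0
Point 30 (class 1): distance = 1
Point 27 (class 0): distance = 2
Point 27 (class 1): distance = 2
Point 34 (class 1): distance = 5
K=5 nearest neighbors: classes = [1, 1, 0, 1, 1]
Votes for class 1: 4 / 5
Majority vote => class 1

1


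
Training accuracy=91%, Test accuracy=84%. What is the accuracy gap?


Gap = train_accuracy - test_accuracy
= 91 - 84
= 7%
This moderate gap may indicate mild overfitting.

7


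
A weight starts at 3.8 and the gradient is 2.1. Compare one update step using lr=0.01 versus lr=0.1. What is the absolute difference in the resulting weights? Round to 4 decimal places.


With lr=0.01: w_new = 3.8 - 0.01 * 2.1 = 3.779
With lr=0.1: w_new = 3.8 - 0.1 * 2.1 = 3.59
Absolute difference = |3.779 - 3.59|
= 0.1890

0.1890


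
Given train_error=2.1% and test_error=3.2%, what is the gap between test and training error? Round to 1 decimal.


Generalization gap = test_error - train_error
= 3.2 - 2.1
= 1.1%
A small gap suggests good generalization.

1.1


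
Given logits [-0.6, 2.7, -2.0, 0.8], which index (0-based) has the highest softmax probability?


Softmax is a monotonic transformation, so it preserves the argmax.
We need to find the index of the maximum logit.
Index 0: -0.6
Index 1: 2.7
Index 2: -2.0
Index 3: 0.8
Maximum logit = 2.7 at index 1

1


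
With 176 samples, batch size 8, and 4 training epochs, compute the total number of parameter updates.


Iterations per epoch = 176 / 8 = 22
Total updates = iterations_per_epoch * epochs
= 22 * 4
= 88

88


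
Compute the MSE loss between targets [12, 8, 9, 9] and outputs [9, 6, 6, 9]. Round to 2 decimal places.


Differences: [3, 2, 3, 0]
Squared errors: [9, 4, 9, 0]
Sum of squared errors = 22
MSE = 22 / 4 = 5.50

5.50


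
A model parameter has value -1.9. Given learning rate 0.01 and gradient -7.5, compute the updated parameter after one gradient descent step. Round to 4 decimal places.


w_new = w_old - lr * gradient
= -1.9 - 0.01 * -7.5
= -1.9 - (-0.075)
= -1.8250

-1.8250


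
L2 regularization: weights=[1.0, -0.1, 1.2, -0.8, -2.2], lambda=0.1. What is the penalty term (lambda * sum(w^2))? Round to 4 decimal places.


Squaring each weight:
1.0^2 = 1.0
(-0.1)^2 = 0.01
1.2^2 = 1.44
(-0.8)^2 = 0.64
(-2.2)^2 = 4.84
Sum of squares = 7.93
Penalty = 0.1 * 7.93 = 0.7930

0.7930


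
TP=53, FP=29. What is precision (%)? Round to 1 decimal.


Precision = TP / (TP + FP) * 100
= 53 / (53 + 29)
= 53 / 82
= 0.6463
= 64.6%

64.6


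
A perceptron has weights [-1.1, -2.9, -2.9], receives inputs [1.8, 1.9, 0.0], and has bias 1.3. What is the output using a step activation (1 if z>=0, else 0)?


z = w . x + b
= -1.1*1.8 + -2.9*1.9 + -2.9*0.0 + 1.3
= -1.98 + -5.51 + -0.0 + 1.3
= -7.49 + 1.3
= -6.19
Since z = -6.19 < 0, output = 0

0


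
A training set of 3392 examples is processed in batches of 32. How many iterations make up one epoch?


Iterations per epoch = dataset_size / batch_size
= 3392 / 32
= 106

106


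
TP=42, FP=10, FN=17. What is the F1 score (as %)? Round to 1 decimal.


Precision = TP / (TP + FP) = 42 / 52 = 0.8077
Recall = TP / (TP + FN) = 42 / 59 = 0.7119
F1 = 2 * P * R / (P + R)
= 2 * 0.8077 * 0.7119 / (0.8077 + 0.7119)
= 1.1499 / 1.5196
= 0.7568
As percentage: 75.7%

75.7


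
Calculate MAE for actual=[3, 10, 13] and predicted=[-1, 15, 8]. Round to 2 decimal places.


Absolute errors: [4, 5, 5]
Sum of absolute errors = 14
MAE = 14 / 3 = 4.67

4.67


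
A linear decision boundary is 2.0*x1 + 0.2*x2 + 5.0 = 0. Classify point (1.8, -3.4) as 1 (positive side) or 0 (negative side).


Compute 2.0 * 1.8 + 0.2 * -3.4 + 5.0
= 3.6 + -0.68 + 5.0
= 7.92
Since 7.92 >= 0, the point is on the positive side.

1


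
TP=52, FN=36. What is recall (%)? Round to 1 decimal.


Recall = TP / (TP + FN) * 100
= 52 / (52 + 36)
= 52 / 88
= 0.5909
= 59.1%

59.1


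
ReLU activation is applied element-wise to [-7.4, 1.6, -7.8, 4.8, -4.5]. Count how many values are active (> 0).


ReLU(x) = max(0, x) for each element:
ReLU(-7.4) = 0
ReLU(1.6) = 1.6
ReLU(-7.8) = 0
ReLU(4.8) = 4.8
ReLU(-4.5) = 0
Active neurons (>0): 2

2


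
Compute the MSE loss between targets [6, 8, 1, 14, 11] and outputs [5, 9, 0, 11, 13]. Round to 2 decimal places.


Differences: [1, -1, 1, 3, -2]
Squared errors: [1, 1, 1, 9, 4]
Sum of squared errors = 16
MSE = 16 / 5 = 3.20

3.20


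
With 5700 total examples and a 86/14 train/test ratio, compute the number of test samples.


Train samples = 5700 * 86% = 4902
Test samples = 5700 - 4902
= 798

798


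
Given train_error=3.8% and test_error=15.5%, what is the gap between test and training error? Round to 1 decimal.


Generalization gap = test_error - train_error
= 15.5 - 3.8
= 11.7%
A large gap suggests overfitting.

11.7


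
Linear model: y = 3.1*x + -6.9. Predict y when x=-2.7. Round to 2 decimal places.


y = 3.1 * -2.7 + (-6.9)
= -8.37 + (-6.9)
= -15.27

-15.27


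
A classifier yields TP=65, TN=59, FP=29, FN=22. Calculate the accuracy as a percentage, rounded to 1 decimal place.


Accuracy = (TP + TN) / (TP + TN + FP + FN) * 100
= (65 + 59) / (65 + 59 + 29 + 22)
= 124 / 175
= 0.7086
= 70.9%

70.9


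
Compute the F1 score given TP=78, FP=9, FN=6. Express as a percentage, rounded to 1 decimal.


Precision = TP / (TP + FP) = 78 / 87 = 0.8966
Recall = TP / (TP + FN) = 78 / 84 = 0.9286
F1 = 2 * P * R / (P + R)
= 2 * 0.8966 * 0.9286 / (0.8966 + 0.9286)
= 1.665 / 1.8251
= 0.9123
As percentage: 91.2%

91.2


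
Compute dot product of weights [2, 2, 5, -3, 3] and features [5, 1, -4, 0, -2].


Element-wise products:
2 * 5 = 10
2 * 1 = 2
5 * -4 = -20
-3 * 0 = 0
3 * -2 = -6
Sum = 10 + 2 + -20 + 0 + -6
= -14

-14


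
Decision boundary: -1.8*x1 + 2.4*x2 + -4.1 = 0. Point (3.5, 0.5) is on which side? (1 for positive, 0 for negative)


Compute -1.8 * 3.5 + 2.4 * 0.5 + -4.1
= -6.3 + 1.2 + -4.1
= -9.2
Since -9.2 < 0, the point is on the negative side.

0


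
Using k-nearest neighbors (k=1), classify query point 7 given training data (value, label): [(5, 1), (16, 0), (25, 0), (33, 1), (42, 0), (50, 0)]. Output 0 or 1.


Distances from query 7:
Point 5 (class 1): distance = 2
K=1 nearest neighbors: classes = [1]
Votes for class 1: 1 / 1
Majority vote => class 1

1


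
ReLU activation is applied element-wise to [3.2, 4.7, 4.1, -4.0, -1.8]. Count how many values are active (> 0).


ReLU(x) = max(0, x) for each element:
ReLU(3.2) = 3.2
ReLU(4.7) = 4.7
ReLU(4.1) = 4.1
ReLU(-4.0) = 0
ReLU(-1.8) = 0
Active neurons (>0): 3

3


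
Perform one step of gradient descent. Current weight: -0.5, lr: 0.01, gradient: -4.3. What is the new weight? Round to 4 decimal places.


w_new = w_old - lr * gradient
= -0.5 - 0.01 * -4.3
= -0.5 - (-0.043)
= -0.4570

-0.4570


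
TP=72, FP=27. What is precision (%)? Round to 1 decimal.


Precision = TP / (TP + FP) * 100
= 72 / (72 + 27)
= 72 / 99
= 0.7273
= 72.7%

72.7


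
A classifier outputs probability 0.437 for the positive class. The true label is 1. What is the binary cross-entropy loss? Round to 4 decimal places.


For y=1: Loss = -log(p)
= -log(0.437)
= -(-0.8278)
= 0.8278

0.8278


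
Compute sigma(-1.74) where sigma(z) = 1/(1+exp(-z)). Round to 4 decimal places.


sigmoid(z) = 1 / (1 + exp(-z))
exp(-(-1.74)) = exp(1.74) = 5.6973
1 + 5.6973 = 6.6973
1 / 6.6973 = 0.1493

0.1493


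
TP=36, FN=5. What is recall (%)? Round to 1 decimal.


Recall = TP / (TP + FN) * 100
= 36 / (36 + 5)
= 36 / 41
= 0.878
= 87.8%

87.8


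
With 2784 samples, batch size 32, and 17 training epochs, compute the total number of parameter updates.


Iterations per epoch = 2784 / 32 = 87
Total updates = iterations_per_epoch * epochs
= 87 * 17
= 1479

1479


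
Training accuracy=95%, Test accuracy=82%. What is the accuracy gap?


Gap = train_accuracy - test_accuracy
= 95 - 82
= 13%
This gap suggests the model is overfitting.

13


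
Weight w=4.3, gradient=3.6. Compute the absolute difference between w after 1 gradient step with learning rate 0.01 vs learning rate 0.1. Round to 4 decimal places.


With lr=0.01: w_new = 4.3 - 0.01 * 3.6 = 4.264
With lr=0.1: w_new = 4.3 - 0.1 * 3.6 = 3.94
Absolute difference = |4.264 - 3.94|
= 0.3240

0.3240


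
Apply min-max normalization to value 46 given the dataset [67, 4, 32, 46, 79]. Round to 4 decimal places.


Min = 4, Max = 79
Range = 79 - 4 = 75
Scaled = (x - min) / (max - min)
= (46 - 4) / 75
= 42 / 75
= 0.5600

0.5600


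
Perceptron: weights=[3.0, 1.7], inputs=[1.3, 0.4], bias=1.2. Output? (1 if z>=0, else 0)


z = w . x + b
= 3.0*1.3 + 1.7*0.4 + 1.2
= 3.9 + 0.68 + 1.2
= 4.58 + 1.2
= 5.78
Since z = 5.78 >= 0, output = 1

1


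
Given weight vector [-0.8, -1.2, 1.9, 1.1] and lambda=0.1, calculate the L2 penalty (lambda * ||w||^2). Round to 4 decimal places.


Squaring each weight:
(-0.8)^2 = 0.64
(-1.2)^2 = 1.44
1.9^2 = 3.61
1.1^2 = 1.21
Sum of squares = 6.9
Penalty = 0.1 * 6.9 = 0.6900

0.6900


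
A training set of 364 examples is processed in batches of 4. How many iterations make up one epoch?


Iterations per epoch = dataset_size / batch_size
= 364 / 4
= 91

91


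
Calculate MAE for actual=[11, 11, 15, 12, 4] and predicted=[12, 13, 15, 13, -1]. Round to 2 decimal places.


Absolute errors: [1, 2, 0, 1, 5]
Sum of absolute errors = 9
MAE = 9 / 5 = 1.80

1.80


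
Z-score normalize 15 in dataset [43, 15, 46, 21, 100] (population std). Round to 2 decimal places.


Mean = (43 + 15 + 46 + 21 + 100) / 5 = 45.0
Variance = sum((x_i - mean)^2) / n = 901.2
Std = sqrt(901.2) = 30.02
Z = (x - mean) / std
= (15 - 45.0) / 30.02
= -30.0 / 30.02
= -1.00

-1.00


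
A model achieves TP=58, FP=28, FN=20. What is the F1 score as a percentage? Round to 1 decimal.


Precision = TP / (TP + FP) = 58 / 86 = 0.6744
Recall = TP / (TP + FN) = 58 / 78 = 0.7436
F1 = 2 * P * R / (P + R)
= 2 * 0.6744 * 0.7436 / (0.6744 + 0.7436)
= 1.003 / 1.418
= 0.7073
As percentage: 70.7%

70.7


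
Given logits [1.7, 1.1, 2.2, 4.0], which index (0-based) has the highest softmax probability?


Softmax is a monotonic transformation, so it preserves the argmax.
We need to find the index of the maximum logit.
Index 0: 1.7
Index 1: 1.1
Index 2: 2.2
Index 3: 4.0
Maximum logit = 4.0 at index 3

3


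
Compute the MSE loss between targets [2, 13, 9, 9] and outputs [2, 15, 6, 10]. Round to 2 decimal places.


Differences: [0, -2, 3, -1]
Squared errors: [0, 4, 9, 1]
Sum of squared errors = 14
MSE = 14 / 4 = 3.50

3.50


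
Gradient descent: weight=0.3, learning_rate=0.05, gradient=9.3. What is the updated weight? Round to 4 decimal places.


w_new = w_old - lr * gradient
= 0.3 - 0.05 * 9.3
= 0.3 - (0.465)
= -0.1650

-0.1650


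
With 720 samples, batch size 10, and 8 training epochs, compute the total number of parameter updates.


Iterations per epoch = 720 / 10 = 72
Total updates = iterations_per_epoch * epochs
= 72 * 8
= 576

576


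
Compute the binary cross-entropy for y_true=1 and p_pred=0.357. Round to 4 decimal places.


For y=1: Loss = -log(p)
= -log(0.357)
= -(-1.03)
= 1.0300

1.0300


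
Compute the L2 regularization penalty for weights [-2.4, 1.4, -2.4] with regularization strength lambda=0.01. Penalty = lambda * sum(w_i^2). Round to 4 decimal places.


Squaring each weight:
(-2.4)^2 = 5.76
1.4^2 = 1.96
(-2.4)^2 = 5.76
Sum of squares = 13.48
Penalty = 0.01 * 13.48 = 0.1348

0.1348


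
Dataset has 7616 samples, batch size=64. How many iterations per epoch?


Iterations per epoch = dataset_size / batch_size
= 7616 / 64
= 119

119


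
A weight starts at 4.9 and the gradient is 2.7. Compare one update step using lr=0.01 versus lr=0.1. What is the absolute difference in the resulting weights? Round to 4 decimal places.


With lr=0.01: w_new = 4.9 - 0.01 * 2.7 = 4.873
With lr=0.1: w_new = 4.9 - 0.1 * 2.7 = 4.63
Absolute difference = |4.873 - 4.63|
= 0.2430

0.2430


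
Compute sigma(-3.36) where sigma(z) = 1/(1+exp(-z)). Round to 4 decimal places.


sigmoid(z) = 1 / (1 + exp(-z))
exp(-(-3.36)) = exp(3.36) = 28.7892
1 + 28.7892 = 29.7892
1 / 29.7892 = 0.0336

0.0336


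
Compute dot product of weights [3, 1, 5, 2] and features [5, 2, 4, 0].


Element-wise products:
3 * 5 = 15
1 * 2 = 2
5 * 4 = 20
2 * 0 = 0
Sum = 15 + 2 + 20 + 0
= 37

37


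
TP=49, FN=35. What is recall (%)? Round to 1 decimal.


Recall = TP / (TP + FN) * 100
= 49 / (49 + 35)
= 49 / 84
= 0.5833
= 58.3%

58.3


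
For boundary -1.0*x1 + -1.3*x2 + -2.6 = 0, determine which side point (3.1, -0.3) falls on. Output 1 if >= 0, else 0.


Compute -1.0 * 3.1 + -1.3 * -0.3 + -2.6
= -3.1 + 0.39 + -2.6
= -5.31
Since -5.31 < 0, the point is on the negative side.

0


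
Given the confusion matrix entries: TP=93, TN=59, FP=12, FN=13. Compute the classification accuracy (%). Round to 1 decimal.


Accuracy = (TP + TN) / (TP + TN + FP + FN) * 100
= (93 + 59) / (93 + 59 + 12 + 13)
= 152 / 177
= 0.8588
= 85.9%

85.9


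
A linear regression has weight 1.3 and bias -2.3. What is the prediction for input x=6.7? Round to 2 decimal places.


y = 1.3 * 6.7 + (-2.3)
= 8.71 + (-2.3)
= 6.41

6.41


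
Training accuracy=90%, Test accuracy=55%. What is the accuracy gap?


Gap = train_accuracy - test_accuracy
= 90 - 55
= 35%
This large gap strongly indicates overfitting.

35


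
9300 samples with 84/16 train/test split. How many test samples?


Train samples = 9300 * 84% = 7812
Test samples = 9300 - 7812
= 1488

1488


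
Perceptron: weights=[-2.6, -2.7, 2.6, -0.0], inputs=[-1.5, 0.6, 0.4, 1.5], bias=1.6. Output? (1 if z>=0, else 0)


z = w . x + b
= -2.6*-1.5 + -2.7*0.6 + 2.6*0.4 + -0.0*1.5 + 1.6
= 3.9 + -1.62 + 1.04 + -0.0 + 1.6
= 3.32 + 1.6
= 4.92
Since z = 4.92 >= 0, output = 1

1


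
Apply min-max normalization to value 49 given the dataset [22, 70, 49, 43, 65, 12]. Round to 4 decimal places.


Min = 12, Max = 70
Range = 70 - 12 = 58
Scaled = (x - min) / (max - min)
= (49 - 12) / 58
= 37 / 58
= 0.6379

0.6379


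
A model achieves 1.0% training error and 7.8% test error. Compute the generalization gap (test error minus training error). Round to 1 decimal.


Generalization gap = test_error - train_error
= 7.8 - 1.0
= 6.8%
A moderate gap.

6.8


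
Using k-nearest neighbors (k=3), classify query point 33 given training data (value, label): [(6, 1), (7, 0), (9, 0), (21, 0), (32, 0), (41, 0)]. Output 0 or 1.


Distances from query 33:
Point 32 (class 0): distance = 1
Point 41 (class 0): distance = 8
Point 21 (class 0): distance = 12
K=3 nearest neighbors: classes = [0, 0, 0]
Votes for class 1: 0 / 3
Majority vote => class 0

0


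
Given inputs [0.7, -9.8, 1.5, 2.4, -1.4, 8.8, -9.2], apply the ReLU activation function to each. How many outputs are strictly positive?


ReLU(x) = max(0, x) for each element:
ReLU(0.7) = 0.7
ReLU(-9.8) = 0
ReLU(1.5) = 1.5
ReLU(2.4) = 2.4
ReLU(-1.4) = 0
ReLU(8.8) = 8.8
ReLU(-9.2) = 0
Active neurons (>0): 4

4


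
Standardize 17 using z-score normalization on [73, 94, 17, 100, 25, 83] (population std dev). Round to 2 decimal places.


Mean = (73 + 94 + 17 + 100 + 25 + 83) / 6 = 65.3333
Variance = sum((x_i - mean)^2) / n = 1059.5556
Std = sqrt(1059.5556) = 32.5508
Z = (x - mean) / std
= (17 - 65.3333) / 32.5508
= -48.3333 / 32.5508
= -1.48

-1.48


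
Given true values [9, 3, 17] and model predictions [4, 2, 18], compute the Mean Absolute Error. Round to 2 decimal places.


Absolute errors: [5, 1, 1]
Sum of absolute errors = 7
MAE = 7 / 3 = 2.33

2.33


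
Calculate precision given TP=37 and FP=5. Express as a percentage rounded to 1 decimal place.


Precision = TP / (TP + FP) * 100
= 37 / (37 + 5)
= 37 / 42
= 0.881
= 88.1%

88.1


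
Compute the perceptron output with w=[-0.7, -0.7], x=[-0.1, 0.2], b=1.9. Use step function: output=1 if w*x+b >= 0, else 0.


z = w . x + b
= -0.7*-0.1 + -0.7*0.2 + 1.9
= 0.07 + -0.14 + 1.9
= -0.07 + 1.9
= 1.83
Since z = 1.83 >= 0, output = 1

1


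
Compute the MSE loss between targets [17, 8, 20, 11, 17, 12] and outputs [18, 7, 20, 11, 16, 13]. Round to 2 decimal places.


Differences: [-1, 1, 0, 0, 1, -1]
Squared errors: [1, 1, 0, 0, 1, 1]
Sum of squared errors = 4
MSE = 4 / 6 = 0.67

0.67


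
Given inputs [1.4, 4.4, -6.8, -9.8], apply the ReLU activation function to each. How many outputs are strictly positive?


ReLU(x) = max(0, x) for each element:
ReLU(1.4) = 1.4
ReLU(4.4) = 4.4
ReLU(-6.8) = 0
ReLU(-9.8) = 0
Active neurons (>0): 2

2
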